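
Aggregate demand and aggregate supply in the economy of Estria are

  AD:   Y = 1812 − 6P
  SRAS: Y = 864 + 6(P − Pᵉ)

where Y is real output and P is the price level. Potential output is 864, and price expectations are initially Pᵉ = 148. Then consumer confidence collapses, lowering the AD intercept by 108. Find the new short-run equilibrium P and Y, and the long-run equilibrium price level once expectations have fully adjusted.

Short run: P = 144, Y = 840. Long run: P = 140.

AD shifts left: new AD is Y = 1704 − 6P. With Pᵉ = 148, SRAS is Y = 6P − 24.
Short run: 1704 − 6P = 6P − 24 gives 1728 = 12P, so P = 144 and Y = 1704 − 6·144 = 840.
Y = 840 is below potential 864; expectations adjust and SRAS shifts right until Y = 864.
Long run: on the new AD curve, 864 = 1704 − 6P gives P = 140.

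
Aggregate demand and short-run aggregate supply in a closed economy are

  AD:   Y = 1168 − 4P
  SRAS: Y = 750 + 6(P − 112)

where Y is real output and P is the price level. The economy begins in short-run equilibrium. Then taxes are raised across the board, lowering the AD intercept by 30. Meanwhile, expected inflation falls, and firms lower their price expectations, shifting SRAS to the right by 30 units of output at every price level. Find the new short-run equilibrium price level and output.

After both shocks: AD is Y = 1138 − 4P and SRAS is Y = 108 + 6P.
Setting them equal: 1030 = 10P, so P = 103.
Y = 1138 − 4·103 = 726.

P = 103, Y = 726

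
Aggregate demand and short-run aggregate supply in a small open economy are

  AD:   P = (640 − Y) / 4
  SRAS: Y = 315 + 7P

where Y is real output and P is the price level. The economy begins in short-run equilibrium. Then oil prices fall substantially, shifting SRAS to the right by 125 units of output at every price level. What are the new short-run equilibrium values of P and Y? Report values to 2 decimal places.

P = 18.18, Y = 567.27

This is a positive supply shock: SRAS shifts right.
New SRAS: Y = 440 + 7P.
Set AD = SRAS: 640 − 4P = 440 + 7P, so 200 = 11P and P = 18.18.
Substituting into AD, Y = 567.27.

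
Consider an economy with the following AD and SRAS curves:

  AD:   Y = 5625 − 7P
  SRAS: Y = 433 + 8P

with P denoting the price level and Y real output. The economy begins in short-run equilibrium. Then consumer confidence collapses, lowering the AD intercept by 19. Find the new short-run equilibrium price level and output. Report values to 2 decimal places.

P = 344.87, Y = 3191.93

This is a negative demand shock: AD shifts left.
New AD: Y = 5606 − 7P.
Set AD = SRAS: 5606 − 7P = 433 + 8P, so 5173 = 15P and P = 344.87.
Substituting into AD, Y = 3191.93.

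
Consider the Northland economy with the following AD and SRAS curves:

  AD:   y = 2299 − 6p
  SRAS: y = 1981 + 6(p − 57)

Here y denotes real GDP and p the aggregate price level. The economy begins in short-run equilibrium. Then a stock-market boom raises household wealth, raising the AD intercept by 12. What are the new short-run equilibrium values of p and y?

p = 56, y = 1975

This is a positive demand shock: AD shifts right.
New AD: y = 2311 − 6p.
SRAS can be written y = 1639 + 6p.
Set AD = SRAS: 2311 − 6p = 1639 + 6p, so 672 = 12p and p = 56.
y = 2311 − 6·56 = 1975.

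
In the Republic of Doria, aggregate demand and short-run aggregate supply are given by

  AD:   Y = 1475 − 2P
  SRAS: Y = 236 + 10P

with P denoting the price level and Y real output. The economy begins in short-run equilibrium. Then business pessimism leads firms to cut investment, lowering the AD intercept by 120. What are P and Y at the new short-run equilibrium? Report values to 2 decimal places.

P = 93.25, Y = 1168.50

This is a negative demand shock: AD shifts left.
New AD: Y = 1355 − 2P.
Set AD = SRAS: 1355 − 2P = 236 + 10P, so 1119 = 12P and P = 93.25.
Substituting into AD, Y = 1168.50.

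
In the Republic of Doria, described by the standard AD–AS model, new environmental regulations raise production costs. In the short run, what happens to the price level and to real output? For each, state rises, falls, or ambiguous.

Price level: rises; output: falls

This is an adverse supply shock: SRAS shifts left.
Moving along the downward-sloping AD curve, P rises and Y falls.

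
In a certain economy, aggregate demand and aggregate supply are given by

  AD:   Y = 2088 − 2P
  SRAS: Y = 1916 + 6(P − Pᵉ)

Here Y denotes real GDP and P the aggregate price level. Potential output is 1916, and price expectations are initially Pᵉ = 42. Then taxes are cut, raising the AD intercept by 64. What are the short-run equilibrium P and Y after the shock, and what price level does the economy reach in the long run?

AD shifts right: new AD is Y = 2152 − 2P. With Pᵉ = 42, SRAS is Y = 1664 + 6P.
Short run: 2152 − 2P = 1664 + 6P gives 488 = 8P, so P = 61 and Y = 2152 − 2·61 = 2030.
Y = 2030 is above potential 1916; expectations adjust and SRAS shifts left until Y = 1916.
Long run: on the new AD curve, 1916 = 2152 − 2P gives P = 118.

Short run: P = 61, Y = 2030. Long run: P = 118.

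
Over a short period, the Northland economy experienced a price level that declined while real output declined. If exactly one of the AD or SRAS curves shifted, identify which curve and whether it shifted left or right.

P fell and Y fell. An AD shift moves P and Y in the same direction; an SRAS shift moves them in opposite directions.
Here P and Y moved in the same direction, so the AD curve shifted.
Since Y fell, AD shifted left.

AD shifted left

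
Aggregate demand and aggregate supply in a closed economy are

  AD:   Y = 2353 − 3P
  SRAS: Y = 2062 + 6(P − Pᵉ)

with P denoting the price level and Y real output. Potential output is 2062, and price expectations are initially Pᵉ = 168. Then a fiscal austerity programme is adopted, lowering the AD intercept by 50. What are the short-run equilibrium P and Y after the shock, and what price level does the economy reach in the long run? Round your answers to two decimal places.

Short run: P = 138.78, Y = 1886.67. Long run: P = 80.33.

AD shifts left: new AD is Y = 2303 − 3P. With Pᵉ = 168, SRAS is Y = 1054 + 6P.
Short run: 2303 − 3P = 1054 + 6P gives 1249 = 9P, so P = 138.78 and Y = 2303 − 3P = 1886.67.
Y = 1886.67 is below potential 2062; expectations adjust and SRAS shifts right until Y = 2062.
Long run: on the new AD curve, 2062 = 2303 − 3P gives P = 80.33.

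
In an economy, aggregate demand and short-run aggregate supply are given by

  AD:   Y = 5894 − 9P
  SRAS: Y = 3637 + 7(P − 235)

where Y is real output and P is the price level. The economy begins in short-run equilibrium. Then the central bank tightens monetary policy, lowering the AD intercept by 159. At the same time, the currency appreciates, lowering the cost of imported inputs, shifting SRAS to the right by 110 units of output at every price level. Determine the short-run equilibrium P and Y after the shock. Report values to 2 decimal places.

After both shocks: AD is Y = 5735 − 9P and SRAS is Y = 2102 + 7P.
Setting them equal: 3633 = 16P, so P = 227.06.
Substituting into AD, Y = 3691.44.

P = 227.06, Y = 3691.44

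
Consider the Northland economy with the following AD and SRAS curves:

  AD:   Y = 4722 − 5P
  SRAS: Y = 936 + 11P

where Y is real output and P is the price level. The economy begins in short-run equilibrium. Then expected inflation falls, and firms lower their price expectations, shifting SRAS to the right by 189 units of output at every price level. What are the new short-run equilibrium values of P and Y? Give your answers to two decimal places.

P = 224.81, Y = 3597.94

This is a positive supply shock: SRAS shifts right.
New SRAS: Y = 1125 + 11P.
Set AD = SRAS: 4722 − 5P = 1125 + 11P, so 3597 = 16P and P = 224.81.
Substituting into AD, Y = 3597.94.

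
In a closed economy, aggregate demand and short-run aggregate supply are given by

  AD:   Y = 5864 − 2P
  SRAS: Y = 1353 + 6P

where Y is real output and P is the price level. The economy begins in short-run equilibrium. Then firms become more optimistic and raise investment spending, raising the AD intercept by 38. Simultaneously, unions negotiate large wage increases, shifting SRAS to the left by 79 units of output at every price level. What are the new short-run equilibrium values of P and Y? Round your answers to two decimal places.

P = 578.50, Y = 4745.00

After both shocks: AD is Y = 5902 − 2P and SRAS is Y = 1274 + 6P.
Setting them equal: 4628 = 8P, so P = 578.50.
Substituting into AD, Y = 4745.00.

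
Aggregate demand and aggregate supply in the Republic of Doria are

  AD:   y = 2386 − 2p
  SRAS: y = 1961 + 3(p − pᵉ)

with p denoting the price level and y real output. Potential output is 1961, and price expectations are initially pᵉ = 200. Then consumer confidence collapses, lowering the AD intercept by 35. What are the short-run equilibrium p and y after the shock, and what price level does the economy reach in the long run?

Short run: p = 198, y = 1955. Long run: p = 195.

AD shifts left: new AD is y = 2351 − 2p. With pᵉ = 200, SRAS is y = 1361 + 3p.
Short run: 2351 − 2p = 1361 + 3p gives 990 = 5p, so p = 198 and y = 2351 − 2·198 = 1955.
y = 1955 is below potential 1961; expectations adjust and SRAS shifts right until y = 1961.
Long run: on the new AD curve, 1961 = 2351 − 2p gives p = 195.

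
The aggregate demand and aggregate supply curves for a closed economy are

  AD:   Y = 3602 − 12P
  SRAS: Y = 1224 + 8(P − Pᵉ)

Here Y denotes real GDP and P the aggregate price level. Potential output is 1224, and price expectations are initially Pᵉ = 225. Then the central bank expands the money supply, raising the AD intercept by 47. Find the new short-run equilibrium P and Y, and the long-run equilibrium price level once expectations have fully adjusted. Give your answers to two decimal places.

Short run: P = 211.25, Y = 1114.00. Long run: P = 202.08.

AD shifts right: new AD is Y = 3649 − 12P. With Pᵉ = 225, SRAS is Y = 8P − 576.
Short run: 3649 − 12P = 8P − 576 gives 4225 = 20P, so P = 211.25 and Y = 3649 − 12P = 1114.00.
Y = 1114.00 is below potential 1224; expectations adjust and SRAS shifts right until Y = 1224.
Long run: on the new AD curve, 1224 = 3649 − 12P gives P = 202.08.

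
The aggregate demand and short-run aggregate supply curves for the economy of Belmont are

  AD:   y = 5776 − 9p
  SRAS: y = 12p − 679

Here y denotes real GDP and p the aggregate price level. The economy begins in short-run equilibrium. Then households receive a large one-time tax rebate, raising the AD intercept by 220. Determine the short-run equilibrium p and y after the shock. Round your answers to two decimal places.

This is a positive demand shock: AD shifts right.
New AD: y = 5996 − 9p.
Set AD = SRAS: 5996 − 9p = 12p − 679, so 6675 = 21p and p = 317.86.
Substituting into AD, y = 3135.29.

p = 317.86, y = 3135.29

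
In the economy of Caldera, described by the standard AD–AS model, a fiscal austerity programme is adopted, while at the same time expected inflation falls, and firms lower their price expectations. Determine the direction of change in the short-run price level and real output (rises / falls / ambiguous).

The first event is a negative demand shock: AD shifts left, which by itself pushes P down and Y down.
The second is a favourable supply shock: SRAS shifts right, which by itself pushes P down and Y up.
Both shocks push P down, so P falls. The two shocks push Y in opposite directions, so the effect on Y is ambiguous.

Price level: falls; output: ambiguous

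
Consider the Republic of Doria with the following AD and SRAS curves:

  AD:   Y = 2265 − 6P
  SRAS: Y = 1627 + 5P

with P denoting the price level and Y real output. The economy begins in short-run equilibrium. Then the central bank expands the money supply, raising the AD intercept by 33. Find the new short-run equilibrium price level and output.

This is a positive demand shock: AD shifts right.
New AD: Y = 2298 − 6P.
Set AD = SRAS: 2298 − 6P = 1627 + 5P, so 671 = 11P and P = 61.
Y = 2298 − 6·61 = 1932.

P = 61, Y = 1932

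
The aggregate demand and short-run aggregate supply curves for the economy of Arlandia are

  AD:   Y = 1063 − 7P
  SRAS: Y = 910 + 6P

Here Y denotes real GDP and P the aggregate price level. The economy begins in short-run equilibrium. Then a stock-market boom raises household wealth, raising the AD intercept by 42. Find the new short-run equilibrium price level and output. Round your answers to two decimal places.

P = 15.00, Y = 1000.00

This is a positive demand shock: AD shifts right.
New AD: Y = 1105 − 7P.
Set AD = SRAS: 1105 − 7P = 910 + 6P, so 195 = 13P and P = 15.00.
Substituting into AD, Y = 1000.00.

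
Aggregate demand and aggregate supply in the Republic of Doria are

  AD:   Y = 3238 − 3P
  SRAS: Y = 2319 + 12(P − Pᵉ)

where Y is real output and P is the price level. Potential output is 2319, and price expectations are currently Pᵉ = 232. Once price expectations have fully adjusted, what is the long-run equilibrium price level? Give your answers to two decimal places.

Long-run P = 306.33

Short run: with Pᵉ = 232, SRAS is Y = 12P − 465. Setting AD = SRAS gives 3703 = 15P, so P = 246.87 and Y = 3238 − 3P = 2497.40.
Output 2497.40 is above potential 2319, so over time expected prices rise and SRAS shifts left until Y returns to 2319.
Long run: Y = 2319 on the AD curve gives 2319 = 3238 − 3P, so P = 306.33.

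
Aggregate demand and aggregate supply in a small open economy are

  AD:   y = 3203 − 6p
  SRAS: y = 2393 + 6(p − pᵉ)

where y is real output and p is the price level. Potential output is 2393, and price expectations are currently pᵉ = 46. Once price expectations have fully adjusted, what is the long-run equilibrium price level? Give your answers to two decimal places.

Short run: with pᵉ = 46, SRAS is y = 2117 + 6p. Setting AD = SRAS gives 1086 = 12p, so p = 90.50 and y = 3203 − 6p = 2660.00.
Output 2660.00 is above potential 2393, so over time expected prices rise and SRAS shifts left until y returns to 2393.
Long run: y = 2393 on the AD curve gives 2393 = 3203 − 6p, so p = 135.00.

Long-run p = 135.00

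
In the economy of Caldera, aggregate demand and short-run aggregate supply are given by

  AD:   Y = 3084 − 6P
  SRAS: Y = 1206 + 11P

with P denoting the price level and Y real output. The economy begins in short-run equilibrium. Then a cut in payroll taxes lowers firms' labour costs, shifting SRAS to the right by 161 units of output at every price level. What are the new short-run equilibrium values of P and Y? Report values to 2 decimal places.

This is a positive supply shock: SRAS shifts right.
New SRAS: Y = 1367 + 11P.
Set AD = SRAS: 3084 − 6P = 1367 + 11P, so 1717 = 17P and P = 101.00.
Substituting into AD, Y = 2478.00.

P = 101.00, Y = 2478.00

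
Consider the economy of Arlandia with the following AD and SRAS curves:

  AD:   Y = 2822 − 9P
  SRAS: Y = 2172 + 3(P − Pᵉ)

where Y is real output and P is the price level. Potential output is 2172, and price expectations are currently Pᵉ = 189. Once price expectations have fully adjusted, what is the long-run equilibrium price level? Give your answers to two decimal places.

Short run: with Pᵉ = 189, SRAS is Y = 1605 + 3P. Setting AD = SRAS gives 1217 = 12P, so P = 101.42 and Y = 2822 − 9P = 1909.25.
Output 1909.25 is below potential 2172, so over time expected prices fall and SRAS shifts right until Y returns to 2172.
Long run: Y = 2172 on the AD curve gives 2172 = 2822 − 9P, so P = 72.22.

Long-run P = 72.22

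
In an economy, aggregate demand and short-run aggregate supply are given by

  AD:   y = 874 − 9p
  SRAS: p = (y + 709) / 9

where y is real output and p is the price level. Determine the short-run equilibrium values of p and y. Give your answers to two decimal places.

p = 87.94, y = 82.50

Rearrange SRAS to y = 9p − 709.
Set AD = SRAS: 874 − 9p = 9p − 709, so 1583 = 18p and p = 87.94.
Substituting into AD, y = 874 − 9p = 82.50.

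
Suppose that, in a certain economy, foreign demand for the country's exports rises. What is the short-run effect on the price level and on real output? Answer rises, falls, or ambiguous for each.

This is a positive demand shock: AD shifts right.
Moving along the upward-sloping SRAS curve, P rises and Y rises.

Price level: rises; output: rises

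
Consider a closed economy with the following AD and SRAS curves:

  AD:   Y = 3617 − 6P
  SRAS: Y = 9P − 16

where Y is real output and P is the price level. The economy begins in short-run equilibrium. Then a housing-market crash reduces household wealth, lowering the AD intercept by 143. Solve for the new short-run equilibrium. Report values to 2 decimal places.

P = 232.67, Y = 2078.00

This is a negative demand shock: AD shifts left.
New AD: Y = 3474 − 6P.
Set AD = SRAS: 3474 − 6P = 9P − 16, so 3490 = 15P and P = 232.67.
Substituting into AD, Y = 2078.00.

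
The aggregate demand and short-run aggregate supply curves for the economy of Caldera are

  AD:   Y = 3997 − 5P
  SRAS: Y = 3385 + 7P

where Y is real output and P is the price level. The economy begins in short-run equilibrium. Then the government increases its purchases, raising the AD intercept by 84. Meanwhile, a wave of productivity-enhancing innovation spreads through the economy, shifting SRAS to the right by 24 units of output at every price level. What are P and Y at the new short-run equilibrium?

After both shocks: AD is Y = 4081 − 5P and SRAS is Y = 3409 + 7P.
Setting them equal: 672 = 12P, so P = 56.
Y = 4081 − 5·56 = 3801.

P = 56, Y = 3801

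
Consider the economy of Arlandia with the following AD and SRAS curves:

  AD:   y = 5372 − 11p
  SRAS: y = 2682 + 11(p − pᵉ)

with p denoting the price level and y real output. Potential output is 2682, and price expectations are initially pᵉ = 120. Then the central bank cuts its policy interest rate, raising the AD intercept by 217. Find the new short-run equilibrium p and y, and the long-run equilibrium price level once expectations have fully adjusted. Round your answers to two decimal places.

Short run: p = 192.14, y = 3475.50. Long run: p = 264.27.

AD shifts right: new AD is y = 5589 − 11p. With pᵉ = 120, SRAS is y = 1362 + 11p.
Short run: 5589 − 11p = 1362 + 11p gives 4227 = 22p, so p = 192.14 and y = 5589 − 11p = 3475.50.
y = 3475.50 is above potential 2682; expectations adjust and SRAS shifts left until y = 2682.
Long run: on the new AD curve, 2682 = 5589 − 11p gives p = 264.27.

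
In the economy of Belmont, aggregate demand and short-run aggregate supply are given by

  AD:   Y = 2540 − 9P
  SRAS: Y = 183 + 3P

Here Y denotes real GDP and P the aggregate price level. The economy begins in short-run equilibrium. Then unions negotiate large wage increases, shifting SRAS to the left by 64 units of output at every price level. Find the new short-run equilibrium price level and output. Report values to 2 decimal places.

P = 201.75, Y = 724.25

This is a negative supply shock: SRAS shifts left.
New SRAS: Y = 119 + 3P.
Set AD = SRAS: 2540 − 9P = 119 + 3P, so 2421 = 12P and P = 201.75.
Substituting into AD, Y = 724.25.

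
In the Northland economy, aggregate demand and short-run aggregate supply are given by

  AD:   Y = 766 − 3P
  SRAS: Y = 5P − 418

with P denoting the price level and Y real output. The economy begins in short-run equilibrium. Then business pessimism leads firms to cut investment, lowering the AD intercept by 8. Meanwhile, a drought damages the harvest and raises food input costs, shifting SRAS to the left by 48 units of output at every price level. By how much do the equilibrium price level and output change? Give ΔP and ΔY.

After both shocks: AD is Y = 758 − 3P and SRAS is Y = 5P − 466.
Setting them equal: 1224 = 8P, so P = 153.
Y = 758 − 3·153 = 299.
Initially P = 148, Y = 322, so ΔP = +5 and ΔY = -23.

ΔP = +5, ΔY = -23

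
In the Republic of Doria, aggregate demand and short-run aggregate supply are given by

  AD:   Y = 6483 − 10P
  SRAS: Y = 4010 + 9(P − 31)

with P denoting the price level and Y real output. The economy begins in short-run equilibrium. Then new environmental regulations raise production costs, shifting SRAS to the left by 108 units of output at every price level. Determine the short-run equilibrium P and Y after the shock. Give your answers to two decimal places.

This is a negative supply shock: SRAS shifts left.
New SRAS: Y = 3623 + 9P.
Set AD = SRAS: 6483 − 10P = 3623 + 9P, so 2860 = 19P and P = 150.53.
Substituting into AD, Y = 4977.74.

P = 150.53, Y = 4977.74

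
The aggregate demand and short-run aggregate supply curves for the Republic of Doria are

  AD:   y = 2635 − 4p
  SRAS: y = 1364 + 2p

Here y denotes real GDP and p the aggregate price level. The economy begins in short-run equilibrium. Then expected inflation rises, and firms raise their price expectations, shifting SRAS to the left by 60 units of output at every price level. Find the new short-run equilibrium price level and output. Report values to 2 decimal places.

p = 221.83, y = 1747.67

This is a negative supply shock: SRAS shifts left.
New SRAS: y = 1304 + 2p.
Set AD = SRAS: 2635 − 4p = 1304 + 2p, so 1331 = 6p and p = 221.83.
Substituting into AD, y = 1747.67.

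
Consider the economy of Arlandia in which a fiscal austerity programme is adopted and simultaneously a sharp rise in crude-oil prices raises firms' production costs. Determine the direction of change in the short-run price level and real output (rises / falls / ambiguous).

The first event is a negative demand shock: AD shifts left, which by itself pushes P down and Y down.
The second is an adverse supply shock: SRAS shifts left, which by itself pushes P up and Y down.
The two shocks push P in opposite directions, so the effect on P is ambiguous. Both shocks push Y down, so Y falls.

Price level: ambiguous; output: falls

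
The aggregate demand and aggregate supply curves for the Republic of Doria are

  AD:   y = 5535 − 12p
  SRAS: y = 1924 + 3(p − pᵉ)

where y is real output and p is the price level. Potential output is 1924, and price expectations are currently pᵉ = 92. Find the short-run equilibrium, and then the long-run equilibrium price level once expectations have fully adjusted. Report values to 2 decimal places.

Short run: p = 259.13, y = 2425.40. Long run: p = 300.92.

Short run: with pᵉ = 92, SRAS is y = 1648 + 3p. Setting AD = SRAS gives 3887 = 15p, so p = 259.13 and y = 5535 − 12p = 2425.40.
Output 2425.40 is above potential 1924, so over time expected prices rise and SRAS shifts left until y returns to 1924.
Long run: y = 1924 on the AD curve gives 1924 = 5535 − 12p, so p = 300.92.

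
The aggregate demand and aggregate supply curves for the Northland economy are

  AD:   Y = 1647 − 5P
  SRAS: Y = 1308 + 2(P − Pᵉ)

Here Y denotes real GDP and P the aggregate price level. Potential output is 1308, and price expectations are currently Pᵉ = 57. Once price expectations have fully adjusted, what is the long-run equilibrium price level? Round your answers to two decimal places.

Long-run P = 67.80

Short run: with Pᵉ = 57, SRAS is Y = 1194 + 2P. Setting AD = SRAS gives 453 = 7P, so P = 64.71 and Y = 1647 − 5P = 1323.43.
Output 1323.43 is above potential 1308, so over time expected prices rise and SRAS shifts left until Y returns to 1308.
Long run: Y = 1308 on the AD curve gives 1308 = 1647 − 5P, so P = 67.80.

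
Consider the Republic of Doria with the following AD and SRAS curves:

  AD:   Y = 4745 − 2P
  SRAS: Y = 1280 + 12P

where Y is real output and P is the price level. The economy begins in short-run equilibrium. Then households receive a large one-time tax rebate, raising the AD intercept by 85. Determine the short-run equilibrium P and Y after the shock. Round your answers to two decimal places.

P = 253.57, Y = 4322.86

This is a positive demand shock: AD shifts right.
New AD: Y = 4830 − 2P.
Set AD = SRAS: 4830 − 2P = 1280 + 12P, so 3550 = 14P and P = 253.57.
Substituting into AD, Y = 4322.86.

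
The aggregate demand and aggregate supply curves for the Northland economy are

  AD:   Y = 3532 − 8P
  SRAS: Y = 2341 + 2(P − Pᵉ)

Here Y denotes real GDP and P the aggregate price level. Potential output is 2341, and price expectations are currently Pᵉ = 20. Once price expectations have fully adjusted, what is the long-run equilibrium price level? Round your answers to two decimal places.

Short run: with Pᵉ = 20, SRAS is Y = 2301 + 2P. Setting AD = SRAS gives 1231 = 10P, so P = 123.10 and Y = 3532 − 8P = 2547.20.
Output 2547.20 is above potential 2341, so over time expected prices rise and SRAS shifts left until Y returns to 2341.
Long run: Y = 2341 on the AD curve gives 2341 = 3532 − 8P, so P = 148.88.

Long-run P = 148.88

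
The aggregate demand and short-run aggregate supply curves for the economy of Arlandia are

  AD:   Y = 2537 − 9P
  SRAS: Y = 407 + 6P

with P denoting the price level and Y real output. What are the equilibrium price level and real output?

P = 142, Y = 1259

Set AD = SRAS: 2537 − 9P = 407 + 6P, so 2130 = 15P and P = 142.
Then Y = 2537 − 9·142 = 1259.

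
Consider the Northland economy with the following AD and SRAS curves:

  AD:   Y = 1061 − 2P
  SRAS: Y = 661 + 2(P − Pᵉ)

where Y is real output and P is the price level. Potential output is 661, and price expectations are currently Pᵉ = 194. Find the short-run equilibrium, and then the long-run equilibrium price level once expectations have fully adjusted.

Short run: P = 197, Y = 667. Long run: P = 200.

Short run: with Pᵉ = 194, SRAS is Y = 273 + 2P. Setting AD = SRAS gives 788 = 4P, so P = 197 and Y = 1061 − 2·197 = 667.
Output 667 is above potential 661, so over time expected prices rise and SRAS shifts left until Y returns to 661.
Long run: Y = 661 on the AD curve gives 661 = 1061 − 2P, so P = 200.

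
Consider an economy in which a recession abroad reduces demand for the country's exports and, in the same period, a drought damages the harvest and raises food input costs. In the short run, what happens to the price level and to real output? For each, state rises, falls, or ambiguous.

The first event is a negative demand shock: AD shifts left, which by itself pushes P down and Y down.
The second is an adverse supply shock: SRAS shifts left, which by itself pushes P up and Y down.
The two shocks push P in opposite directions, so the effect on P is ambiguous. Both shocks push Y down, so Y falls.

Price level: ambiguous; output: falls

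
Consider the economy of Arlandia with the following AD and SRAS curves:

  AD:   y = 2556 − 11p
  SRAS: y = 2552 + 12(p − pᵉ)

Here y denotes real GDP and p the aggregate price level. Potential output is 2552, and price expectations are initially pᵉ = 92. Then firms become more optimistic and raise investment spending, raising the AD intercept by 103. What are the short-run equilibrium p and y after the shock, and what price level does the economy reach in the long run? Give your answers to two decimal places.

Short run: p = 52.65, y = 2079.83. Long run: p = 9.73.

AD shifts right: new AD is y = 2659 − 11p. With pᵉ = 92, SRAS is y = 1448 + 12p.
Short run: 2659 − 11p = 1448 + 12p gives 1211 = 23p, so p = 52.65 and y = 2659 − 11p = 2079.83.
y = 2079.83 is below potential 2552; expectations adjust and SRAS shifts right until y = 2552.
Long run: on the new AD curve, 2552 = 2659 − 11p gives p = 9.73.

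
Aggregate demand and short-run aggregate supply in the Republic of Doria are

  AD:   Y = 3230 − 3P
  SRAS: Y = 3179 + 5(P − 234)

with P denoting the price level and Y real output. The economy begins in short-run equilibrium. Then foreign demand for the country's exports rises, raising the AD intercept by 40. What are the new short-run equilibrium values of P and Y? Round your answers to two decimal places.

This is a positive demand shock: AD shifts right.
New AD: Y = 3270 − 3P.
SRAS can be written Y = 2009 + 5P.
Set AD = SRAS: 3270 − 3P = 2009 + 5P, so 1261 = 8P and P = 157.63.
Substituting into AD, Y = 2797.13.

P = 157.63, Y = 2797.13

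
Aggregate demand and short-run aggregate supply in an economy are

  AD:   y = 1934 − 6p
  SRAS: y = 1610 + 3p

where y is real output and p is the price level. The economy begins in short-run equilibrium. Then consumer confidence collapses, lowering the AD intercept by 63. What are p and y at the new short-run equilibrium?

This is a negative demand shock: AD shifts left.
New AD: y = 1871 − 6p.
Set AD = SRAS: 1871 − 6p = 1610 + 3p, so 261 = 9p and p = 29.
y = 1871 − 6·29 = 1697.

p = 29, y = 1697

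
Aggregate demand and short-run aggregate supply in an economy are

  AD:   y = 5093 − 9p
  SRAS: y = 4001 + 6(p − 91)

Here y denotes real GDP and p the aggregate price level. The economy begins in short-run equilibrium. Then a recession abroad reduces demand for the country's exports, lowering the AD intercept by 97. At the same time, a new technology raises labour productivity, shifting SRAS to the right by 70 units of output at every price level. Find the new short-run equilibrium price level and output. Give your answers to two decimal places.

p = 98.07, y = 4113.40

After both shocks: AD is y = 4996 − 9p and SRAS is y = 3525 + 6p.
Setting them equal: 1471 = 15p, so p = 98.07.
Substituting into AD, y = 4113.40.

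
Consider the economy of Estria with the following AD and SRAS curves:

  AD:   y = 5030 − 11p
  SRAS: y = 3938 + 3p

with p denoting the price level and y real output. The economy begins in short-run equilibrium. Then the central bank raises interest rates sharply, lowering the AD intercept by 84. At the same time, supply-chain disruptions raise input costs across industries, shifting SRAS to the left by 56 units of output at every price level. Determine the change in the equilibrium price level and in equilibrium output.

Δp = -2, Δy = -62

After both shocks: AD is y = 4946 − 11p and SRAS is y = 3882 + 3p.
Setting them equal: 1064 = 14p, so p = 76.
y = 4946 − 11·76 = 4110.
Initially p = 78, y = 4172, so Δp = -2 and Δy = -62.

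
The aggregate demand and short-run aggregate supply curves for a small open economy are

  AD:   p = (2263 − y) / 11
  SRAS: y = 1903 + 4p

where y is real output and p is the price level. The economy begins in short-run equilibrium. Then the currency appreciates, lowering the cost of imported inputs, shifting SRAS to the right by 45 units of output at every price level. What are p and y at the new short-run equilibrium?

p = 21, y = 2032

This is a positive supply shock: SRAS shifts right.
New SRAS: y = 1948 + 4p.
Set AD = SRAS: 2263 − 11p = 1948 + 4p, so 315 = 15p and p = 21.
y = 2263 − 11·21 = 2032.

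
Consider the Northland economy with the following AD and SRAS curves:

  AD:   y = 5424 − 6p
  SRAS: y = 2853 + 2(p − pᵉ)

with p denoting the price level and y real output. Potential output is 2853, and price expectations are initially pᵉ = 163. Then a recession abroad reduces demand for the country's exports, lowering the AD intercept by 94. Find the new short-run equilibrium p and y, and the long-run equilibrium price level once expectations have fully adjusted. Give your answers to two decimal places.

Short run: p = 350.38, y = 3227.75. Long run: p = 412.83.

AD shifts left: new AD is y = 5330 − 6p. With pᵉ = 163, SRAS is y = 2527 + 2p.
Short run: 5330 − 6p = 2527 + 2p gives 2803 = 8p, so p = 350.38 and y = 5330 − 6p = 3227.75.
y = 3227.75 is above potential 2853; expectations adjust and SRAS shifts left until y = 2853.
Long run: on the new AD curve, 2853 = 5330 − 6p gives p = 412.83.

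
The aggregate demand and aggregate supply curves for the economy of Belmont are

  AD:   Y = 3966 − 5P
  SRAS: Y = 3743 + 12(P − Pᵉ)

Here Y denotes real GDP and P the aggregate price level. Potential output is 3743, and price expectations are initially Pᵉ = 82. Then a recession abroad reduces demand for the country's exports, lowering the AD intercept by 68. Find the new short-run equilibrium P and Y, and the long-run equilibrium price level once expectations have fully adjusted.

AD shifts left: new AD is Y = 3898 − 5P. With Pᵉ = 82, SRAS is Y = 2759 + 12P.
Short run: 3898 − 5P = 2759 + 12P gives 1139 = 17P, so P = 67 and Y = 3898 − 5·67 = 3563.
Y = 3563 is below potential 3743; expectations adjust and SRAS shifts right until Y = 3743.
Long run: on the new AD curve, 3743 = 3898 − 5P gives P = 31.

Short run: P = 67, Y = 3563. Long run: P = 31.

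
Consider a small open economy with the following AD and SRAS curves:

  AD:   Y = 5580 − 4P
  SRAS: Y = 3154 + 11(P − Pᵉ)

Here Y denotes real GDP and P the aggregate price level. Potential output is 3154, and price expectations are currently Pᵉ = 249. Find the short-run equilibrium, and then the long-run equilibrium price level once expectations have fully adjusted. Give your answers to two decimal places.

Short run: with Pᵉ = 249, SRAS is Y = 415 + 11P. Setting AD = SRAS gives 5165 = 15P, so P = 344.33 and Y = 5580 − 4P = 4202.67.
Output 4202.67 is above potential 3154, so over time expected prices rise and SRAS shifts left until Y returns to 3154.
Long run: Y = 3154 on the AD curve gives 3154 = 5580 − 4P, so P = 606.50.

Short run: P = 344.33, Y = 4202.67. Long run: P = 606.50.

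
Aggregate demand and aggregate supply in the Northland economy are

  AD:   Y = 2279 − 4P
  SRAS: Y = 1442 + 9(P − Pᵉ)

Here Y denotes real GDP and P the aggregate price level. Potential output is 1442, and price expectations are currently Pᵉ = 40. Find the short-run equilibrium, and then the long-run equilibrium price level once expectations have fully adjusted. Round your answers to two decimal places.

Short run: P = 92.08, Y = 1910.69. Long run: P = 209.25.

Short run: with Pᵉ = 40, SRAS is Y = 1082 + 9P. Setting AD = SRAS gives 1197 = 13P, so P = 92.08 and Y = 2279 − 4P = 1910.69.
Output 1910.69 is above potential 1442, so over time expected prices rise and SRAS shifts left until Y returns to 1442.
Long run: Y = 1442 on the AD curve gives 1442 = 2279 − 4P, so P = 209.25.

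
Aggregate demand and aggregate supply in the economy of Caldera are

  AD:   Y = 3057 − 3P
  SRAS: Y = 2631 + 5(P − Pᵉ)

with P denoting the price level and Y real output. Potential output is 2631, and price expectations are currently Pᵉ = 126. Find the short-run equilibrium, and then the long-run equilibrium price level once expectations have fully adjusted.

Short run: P = 132, Y = 2661. Long run: P = 142.

Short run: with Pᵉ = 126, SRAS is Y = 2001 + 5P. Setting AD = SRAS gives 1056 = 8P, so P = 132 and Y = 3057 − 3·132 = 2661.
Output 2661 is above potential 2631, so over time expected prices rise and SRAS shifts left until Y returns to 2631.
Long run: Y = 2631 on the AD curve gives 2631 = 3057 − 3P, so P = 142.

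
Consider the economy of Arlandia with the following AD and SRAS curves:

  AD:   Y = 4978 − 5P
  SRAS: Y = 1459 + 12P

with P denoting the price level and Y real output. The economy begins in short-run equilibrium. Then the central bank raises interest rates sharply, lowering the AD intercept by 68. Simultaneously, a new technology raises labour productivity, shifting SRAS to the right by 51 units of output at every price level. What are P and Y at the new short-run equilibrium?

P = 200, Y = 3910

After both shocks: AD is Y = 4910 − 5P and SRAS is Y = 1510 + 12P.
Setting them equal: 3400 = 17P, so P = 200.
Y = 4910 − 5·200 = 3910.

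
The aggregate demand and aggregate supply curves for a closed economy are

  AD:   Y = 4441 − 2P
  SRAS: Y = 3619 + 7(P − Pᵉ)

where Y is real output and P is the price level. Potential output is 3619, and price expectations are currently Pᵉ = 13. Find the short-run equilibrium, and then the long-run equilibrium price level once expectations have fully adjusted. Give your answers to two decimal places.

Short run: with Pᵉ = 13, SRAS is Y = 3528 + 7P. Setting AD = SRAS gives 913 = 9P, so P = 101.44 and Y = 4441 − 2P = 4238.11.
Output 4238.11 is above potential 3619, so over time expected prices rise and SRAS shifts left until Y returns to 3619.
Long run: Y = 3619 on the AD curve gives 3619 = 4441 − 2P, so P = 411.00.

Short run: P = 101.44, Y = 4238.11. Long run: P = 411.00.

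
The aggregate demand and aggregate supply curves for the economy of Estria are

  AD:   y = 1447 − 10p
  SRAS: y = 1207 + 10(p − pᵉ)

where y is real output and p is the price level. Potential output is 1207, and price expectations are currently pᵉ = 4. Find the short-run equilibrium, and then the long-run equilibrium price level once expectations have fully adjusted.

Short run: p = 14, y = 1307. Long run: p = 24.

Short run: with pᵉ = 4, SRAS is y = 1167 + 10p. Setting AD = SRAS gives 280 = 20p, so p = 14 and y = 1447 − 10·14 = 1307.
Output 1307 is above potential 1207, so over time expected prices rise and SRAS shifts left until y returns to 1207.
Long run: y = 1207 on the AD curve gives 1207 = 1447 − 10p, so p = 24.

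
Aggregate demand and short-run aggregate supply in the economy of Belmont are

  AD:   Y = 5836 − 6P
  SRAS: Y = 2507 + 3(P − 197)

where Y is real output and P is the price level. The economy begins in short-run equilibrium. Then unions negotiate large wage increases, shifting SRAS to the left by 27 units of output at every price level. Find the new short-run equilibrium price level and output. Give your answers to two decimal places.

P = 438.56, Y = 3204.67

This is a negative supply shock: SRAS shifts left.
New SRAS: Y = 1889 + 3P.
Set AD = SRAS: 5836 − 6P = 1889 + 3P, so 3947 = 9P and P = 438.56.
Substituting into AD, Y = 3204.67.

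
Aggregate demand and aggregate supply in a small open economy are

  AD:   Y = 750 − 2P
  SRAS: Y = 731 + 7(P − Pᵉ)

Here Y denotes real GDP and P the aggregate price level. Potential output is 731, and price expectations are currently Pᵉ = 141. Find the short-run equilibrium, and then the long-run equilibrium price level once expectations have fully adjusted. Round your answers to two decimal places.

Short run: with Pᵉ = 141, SRAS is Y = 7P − 256. Setting AD = SRAS gives 1006 = 9P, so P = 111.78 and Y = 750 − 2P = 526.44.
Output 526.44 is below potential 731, so over time expected prices fall and SRAS shifts right until Y returns to 731.
Long run: Y = 731 on the AD curve gives 731 = 750 − 2P, so P = 9.50.

Short run: P = 111.78, Y = 526.44. Long run: P = 9.50.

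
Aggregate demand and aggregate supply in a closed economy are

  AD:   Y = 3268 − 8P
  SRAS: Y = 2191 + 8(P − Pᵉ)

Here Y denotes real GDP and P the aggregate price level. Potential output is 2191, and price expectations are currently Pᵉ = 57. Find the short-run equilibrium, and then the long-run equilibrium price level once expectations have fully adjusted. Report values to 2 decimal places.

Short run: P = 95.81, Y = 2501.50. Long run: P = 134.63.

Short run: with Pᵉ = 57, SRAS is Y = 1735 + 8P. Setting AD = SRAS gives 1533 = 16P, so P = 95.81 and Y = 3268 − 8P = 2501.50.
Output 2501.50 is above potential 2191, so over time expected prices rise and SRAS shifts left until Y returns to 2191.
Long run: Y = 2191 on the AD curve gives 2191 = 3268 − 8P, so P = 134.63.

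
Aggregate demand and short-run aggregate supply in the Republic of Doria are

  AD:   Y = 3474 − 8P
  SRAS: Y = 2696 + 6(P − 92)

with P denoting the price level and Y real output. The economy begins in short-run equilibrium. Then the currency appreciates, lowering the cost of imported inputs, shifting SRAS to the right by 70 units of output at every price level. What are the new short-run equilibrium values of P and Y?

P = 90, Y = 2754

This is a positive supply shock: SRAS shifts right.
New SRAS: Y = 2214 + 6P.
Set AD = SRAS: 3474 − 8P = 2214 + 6P, so 1260 = 14P and P = 90.
Y = 3474 − 8·90 = 2754.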